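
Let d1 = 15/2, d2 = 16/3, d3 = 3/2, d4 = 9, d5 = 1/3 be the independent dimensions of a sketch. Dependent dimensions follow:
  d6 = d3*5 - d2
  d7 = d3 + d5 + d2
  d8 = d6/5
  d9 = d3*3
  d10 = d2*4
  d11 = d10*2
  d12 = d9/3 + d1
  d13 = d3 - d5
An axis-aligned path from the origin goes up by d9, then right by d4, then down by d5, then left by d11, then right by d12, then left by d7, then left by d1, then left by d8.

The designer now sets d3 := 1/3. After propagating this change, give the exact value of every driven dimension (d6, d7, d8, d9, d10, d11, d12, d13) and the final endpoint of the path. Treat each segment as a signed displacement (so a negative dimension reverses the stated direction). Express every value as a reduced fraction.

d6 = -11/3
d7 = 6
d8 = -11/15
d9 = 1
d10 = 64/3
d11 = 128/3
d12 = 47/6
d13 = 0
endpoint = (-193/5, 2/3)

Apply edit: d3 := 1/3
  d6 = d3*5 - d2 = -11/3
  d7 = d3 + d5 + d2 = 6
  d8 = d6/5 = -11/15
  d9 = d3*3 = 1
  d10 = d2*4 = 64/3
  d11 = d10*2 = 128/3
  d12 = d9/3 + d1 = 47/6
  d13 = d3 - d5 = 0
Walk from origin (0, 0):
  seg 1: up by d9 = 1 → (0, 1)
  seg 2: right by d4 = 9 → (9, 1)
  seg 3: down by d5 = 1/3 → (9, 2/3)
  seg 4: left by d11 = 128/3 → (-101/3, 2/3)
  seg 5: right by d12 = 47/6 → (-155/6, 2/3)
  seg 6: left by d7 = 6 → (-191/6, 2/3)
  seg 7: left by d1 = 15/2 → (-118/3, 2/3)
  seg 8: left by d8 = -11/15 → (-193/5, 2/3)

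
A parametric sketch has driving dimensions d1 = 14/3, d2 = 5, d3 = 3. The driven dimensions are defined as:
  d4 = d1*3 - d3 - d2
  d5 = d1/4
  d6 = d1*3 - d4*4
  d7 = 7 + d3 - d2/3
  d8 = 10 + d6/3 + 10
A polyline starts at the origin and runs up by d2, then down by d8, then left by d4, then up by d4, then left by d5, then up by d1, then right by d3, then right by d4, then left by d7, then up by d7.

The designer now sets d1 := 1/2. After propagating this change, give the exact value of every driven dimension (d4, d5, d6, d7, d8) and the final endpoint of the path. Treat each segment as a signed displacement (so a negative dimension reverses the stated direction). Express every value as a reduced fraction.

d4 = -13/2
d5 = 1/8
d6 = 55/2
d7 = 25/3
d8 = 175/6
endpoint = (-131/24, -131/6)

Apply edit: d1 := 1/2
  d4 = d1*3 - d3 - d2 = -13/2
  d5 = d1/4 = 1/8
  d6 = d1*3 - d4*4 = 55/2
  d7 = 7 + d3 - d2/3 = 25/3
  d8 = 10 + d6/3 + 10 = 175/6
Walk from origin (0, 0):
  seg 1: up by d2 = 5 → (0, 5)
  seg 2: down by d8 = 175/6 → (0, -145/6)
  seg 3: left by d4 = -13/2 → (13/2, -145/6)
  seg 4: up by d4 = -13/2 → (13/2, -92/3)
  seg 5: left by d5 = 1/8 → (51/8, -92/3)
  seg 6: up by d1 = 1/2 → (51/8, -181/6)
  seg 7: right by d3 = 3 → (75/8, -181/6)
  seg 8: right by d4 = -13/2 → (23/8, -181/6)
  seg 9: left by d7 = 25/3 → (-131/24, -181/6)
  seg 10: up by d7 = 25/3 → (-131/24, -131/6)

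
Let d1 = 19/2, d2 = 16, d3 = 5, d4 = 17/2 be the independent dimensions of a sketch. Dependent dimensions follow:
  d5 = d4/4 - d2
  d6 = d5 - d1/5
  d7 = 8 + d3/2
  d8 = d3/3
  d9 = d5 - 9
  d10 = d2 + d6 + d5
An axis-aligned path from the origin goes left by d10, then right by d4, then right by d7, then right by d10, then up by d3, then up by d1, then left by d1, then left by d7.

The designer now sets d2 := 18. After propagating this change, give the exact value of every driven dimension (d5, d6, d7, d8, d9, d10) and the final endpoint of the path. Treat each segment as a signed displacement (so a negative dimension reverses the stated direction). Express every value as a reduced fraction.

d5 = -127/8
d6 = -711/40
d7 = 21/2
d8 = 5/3
d9 = -199/8
d10 = -313/20
endpoint = (-1, 29/2)

Apply edit: d2 := 18
  d5 = d4/4 - d2 = -127/8
  d6 = d5 - d1/5 = -711/40
  d7 = 8 + d3/2 = 21/2
  d8 = d3/3 = 5/3
  d9 = d5 - 9 = -199/8
  d10 = d2 + d6 + d5 = -313/20
Walk from origin (0, 0):
  seg 1: left by d10 = -313/20 → (313/20, 0)
  seg 2: right by d4 = 17/2 → (483/20, 0)
  seg 3: right by d7 = 21/2 → (693/20, 0)
  seg 4: right by d10 = -313/20 → (19, 0)
  seg 5: up by d3 = 5 → (19, 5)
  seg 6: up by d1 = 19/2 → (19, 29/2)
  seg 7: left by d1 = 19/2 → (19/2, 29/2)
  seg 8: left by d7 = 21/2 → (-1, 29/2)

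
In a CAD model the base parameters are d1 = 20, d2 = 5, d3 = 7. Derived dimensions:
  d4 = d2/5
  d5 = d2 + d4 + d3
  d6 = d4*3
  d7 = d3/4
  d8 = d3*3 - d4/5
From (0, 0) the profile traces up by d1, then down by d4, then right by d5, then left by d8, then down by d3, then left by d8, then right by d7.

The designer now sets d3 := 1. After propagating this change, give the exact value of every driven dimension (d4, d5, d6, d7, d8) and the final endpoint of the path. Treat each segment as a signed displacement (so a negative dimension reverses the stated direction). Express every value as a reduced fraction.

Apply edit: d3 := 1
  d4 = d2/5 = 1
  d5 = d2 + d4 + d3 = 7
  d6 = d4*3 = 3
  d7 = d3/4 = 1/4
  d8 = d3*3 - d4/5 = 14/5
Walk from origin (0, 0):
  seg 1: up by d1 = 20 → (0, 20)
  seg 2: down by d4 = 1 → (0, 19)
  seg 3: right by d5 = 7 → (7, 19)
  seg 4: left by d8 = 14/5 → (21/5, 19)
  seg 5: down by d3 = 1 → (21/5, 18)
  seg 6: left by d8 = 14/5 → (7/5, 18)
  seg 7: right by d7 = 1/4 → (33/20, 18)

d4 = 1
d5 = 7
d6 = 3
d7 = 1/4
d8 = 14/5
endpoint = (33/20, 18)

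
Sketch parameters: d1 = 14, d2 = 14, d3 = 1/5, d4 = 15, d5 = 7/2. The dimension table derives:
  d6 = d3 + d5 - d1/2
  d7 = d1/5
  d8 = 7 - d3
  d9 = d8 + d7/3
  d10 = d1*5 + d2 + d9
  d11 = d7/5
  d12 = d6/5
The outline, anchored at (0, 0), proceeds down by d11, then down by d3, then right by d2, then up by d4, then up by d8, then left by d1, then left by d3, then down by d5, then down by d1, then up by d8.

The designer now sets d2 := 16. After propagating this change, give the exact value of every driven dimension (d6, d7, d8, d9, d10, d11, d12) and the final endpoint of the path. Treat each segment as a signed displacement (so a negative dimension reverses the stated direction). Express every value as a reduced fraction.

d6 = -33/10
d7 = 14/5
d8 = 34/5
d9 = 116/15
d10 = 1406/15
d11 = 14/25
d12 = -33/50
endpoint = (9/5, 517/50)

Apply edit: d2 := 16
  d6 = d3 + d5 - d1/2 = -33/10
  d7 = d1/5 = 14/5
  d8 = 7 - d3 = 34/5
  d9 = d8 + d7/3 = 116/15
  d10 = d1*5 + d2 + d9 = 1406/15
  d11 = d7/5 = 14/25
  d12 = d6/5 = -33/50
Walk from origin (0, 0):
  seg 1: down by d11 = 14/25 → (0, -14/25)
  seg 2: down by d3 = 1/5 → (0, -19/25)
  seg 3: right by d2 = 16 → (16, -19/25)
  seg 4: up by d4 = 15 → (16, 356/25)
  seg 5: up by d8 = 34/5 → (16, 526/25)
  seg 6: left by d1 = 14 → (2, 526/25)
  seg 7: left by d3 = 1/5 → (9/5, 526/25)
  seg 8: down by d5 = 7/2 → (9/5, 877/50)
  seg 9: down by d1 = 14 → (9/5, 177/50)
  seg 10: up by d8 = 34/5 → (9/5, 517/50)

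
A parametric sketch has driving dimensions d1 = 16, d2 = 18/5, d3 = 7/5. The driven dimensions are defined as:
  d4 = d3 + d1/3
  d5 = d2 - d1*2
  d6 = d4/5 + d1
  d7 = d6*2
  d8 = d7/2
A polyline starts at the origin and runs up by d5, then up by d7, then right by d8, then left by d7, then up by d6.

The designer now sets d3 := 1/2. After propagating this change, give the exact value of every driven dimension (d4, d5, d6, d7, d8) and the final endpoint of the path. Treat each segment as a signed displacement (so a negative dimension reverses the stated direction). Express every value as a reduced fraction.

d4 = 35/6
d5 = -142/5
d6 = 103/6
d7 = 103/3
d8 = 103/6
endpoint = (-103/6, 231/10)

Apply edit: d3 := 1/2
  d4 = d3 + d1/3 = 35/6
  d5 = d2 - d1*2 = -142/5
  d6 = d4/5 + d1 = 103/6
  d7 = d6*2 = 103/3
  d8 = d7/2 = 103/6
Walk from origin (0, 0):
  seg 1: up by d5 = -142/5 → (0, -142/5)
  seg 2: up by d7 = 103/3 → (0, 89/15)
  seg 3: right by d8 = 103/6 → (103/6, 89/15)
  seg 4: left by d7 = 103/3 → (-103/6, 89/15)
  seg 5: up by d6 = 103/6 → (-103/6, 231/10)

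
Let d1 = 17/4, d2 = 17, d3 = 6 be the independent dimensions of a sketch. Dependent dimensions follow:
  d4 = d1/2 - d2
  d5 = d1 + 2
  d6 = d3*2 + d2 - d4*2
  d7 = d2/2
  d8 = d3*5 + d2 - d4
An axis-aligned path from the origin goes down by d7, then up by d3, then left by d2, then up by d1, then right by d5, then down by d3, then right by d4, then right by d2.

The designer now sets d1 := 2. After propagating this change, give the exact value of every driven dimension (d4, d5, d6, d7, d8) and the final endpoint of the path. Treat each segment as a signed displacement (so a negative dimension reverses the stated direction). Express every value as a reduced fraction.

Apply edit: d1 := 2
  d4 = d1/2 - d2 = -16
  d5 = d1 + 2 = 4
  d6 = d3*2 + d2 - d4*2 = 61
  d7 = d2/2 = 17/2
  d8 = d3*5 + d2 - d4 = 63
Walk from origin (0, 0):
  seg 1: down by d7 = 17/2 → (0, -17/2)
  seg 2: up by d3 = 6 → (0, -5/2)
  seg 3: left by d2 = 17 → (-17, -5/2)
  seg 4: up by d1 = 2 → (-17, -1/2)
  seg 5: right by d5 = 4 → (-13, -1/2)
  seg 6: down by d3 = 6 → (-13, -13/2)
  seg 7: right by d4 = -16 → (-29, -13/2)
  seg 8: right by d2 = 17 → (-12, -13/2)

d4 = -16
d5 = 4
d6 = 61
d7 = 17/2
d8 = 63
endpoint = (-12, -13/2)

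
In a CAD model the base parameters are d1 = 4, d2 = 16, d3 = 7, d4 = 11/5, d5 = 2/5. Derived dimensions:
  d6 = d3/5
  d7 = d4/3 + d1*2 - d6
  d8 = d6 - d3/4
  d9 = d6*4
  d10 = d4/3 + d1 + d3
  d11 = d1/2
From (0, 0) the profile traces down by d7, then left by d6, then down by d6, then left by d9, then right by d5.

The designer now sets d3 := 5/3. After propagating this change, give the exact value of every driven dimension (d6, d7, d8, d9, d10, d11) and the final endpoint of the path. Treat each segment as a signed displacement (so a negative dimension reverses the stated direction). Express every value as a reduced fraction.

Apply edit: d3 := 5/3
  d6 = d3/5 = 1/3
  d7 = d4/3 + d1*2 - d6 = 42/5
  d8 = d6 - d3/4 = -1/12
  d9 = d6*4 = 4/3
  d10 = d4/3 + d1 + d3 = 32/5
  d11 = d1/2 = 2
Walk from origin (0, 0):
  seg 1: down by d7 = 42/5 → (0, -42/5)
  seg 2: left by d6 = 1/3 → (-1/3, -42/5)
  seg 3: down by d6 = 1/3 → (-1/3, -131/15)
  seg 4: left by d9 = 4/3 → (-5/3, -131/15)
  seg 5: right by d5 = 2/5 → (-19/15, -131/15)

d6 = 1/3
d7 = 42/5
d8 = -1/12
d9 = 4/3
d10 = 32/5
d11 = 2
endpoint = (-19/15, -131/15)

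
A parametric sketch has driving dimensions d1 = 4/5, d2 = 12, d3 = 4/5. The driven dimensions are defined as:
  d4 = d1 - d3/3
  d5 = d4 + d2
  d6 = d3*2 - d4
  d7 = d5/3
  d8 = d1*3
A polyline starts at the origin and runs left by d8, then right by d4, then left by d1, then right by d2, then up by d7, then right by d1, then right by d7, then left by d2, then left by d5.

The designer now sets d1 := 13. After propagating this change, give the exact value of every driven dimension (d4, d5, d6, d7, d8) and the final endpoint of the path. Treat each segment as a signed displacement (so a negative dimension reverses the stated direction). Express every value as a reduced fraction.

d4 = 191/15
d5 = 371/15
d6 = -167/15
d7 = 371/45
d8 = 39
endpoint = (-1924/45, 371/45)

Apply edit: d1 := 13
  d4 = d1 - d3/3 = 191/15
  d5 = d4 + d2 = 371/15
  d6 = d3*2 - d4 = -167/15
  d7 = d5/3 = 371/45
  d8 = d1*3 = 39
Walk from origin (0, 0):
  seg 1: left by d8 = 39 → (-39, 0)
  seg 2: right by d4 = 191/15 → (-394/15, 0)
  seg 3: left by d1 = 13 → (-589/15, 0)
  seg 4: right by d2 = 12 → (-409/15, 0)
  seg 5: up by d7 = 371/45 → (-409/15, 371/45)
  seg 6: right by d1 = 13 → (-214/15, 371/45)
  seg 7: right by d7 = 371/45 → (-271/45, 371/45)
  seg 8: left by d2 = 12 → (-811/45, 371/45)
  seg 9: left by d5 = 371/15 → (-1924/45, 371/45)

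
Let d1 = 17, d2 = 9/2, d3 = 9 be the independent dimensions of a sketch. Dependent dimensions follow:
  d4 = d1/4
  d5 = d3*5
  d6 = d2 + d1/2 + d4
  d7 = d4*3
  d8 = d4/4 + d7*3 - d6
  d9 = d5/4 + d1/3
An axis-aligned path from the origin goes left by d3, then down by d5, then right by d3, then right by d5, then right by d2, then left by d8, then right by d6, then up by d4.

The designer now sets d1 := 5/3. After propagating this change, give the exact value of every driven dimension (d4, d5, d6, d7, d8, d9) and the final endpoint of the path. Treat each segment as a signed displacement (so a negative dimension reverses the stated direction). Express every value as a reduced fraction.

Apply edit: d1 := 5/3
  d4 = d1/4 = 5/12
  d5 = d3*5 = 45
  d6 = d2 + d1/2 + d4 = 23/4
  d7 = d4*3 = 5/4
  d8 = d4/4 + d7*3 - d6 = -91/48
  d9 = d5/4 + d1/3 = 425/36
Walk from origin (0, 0):
  seg 1: left by d3 = 9 → (-9, 0)
  seg 2: down by d5 = 45 → (-9, -45)
  seg 3: right by d3 = 9 → (0, -45)
  seg 4: right by d5 = 45 → (45, -45)
  seg 5: right by d2 = 9/2 → (99/2, -45)
  seg 6: left by d8 = -91/48 → (2467/48, -45)
  seg 7: right by d6 = 23/4 → (2743/48, -45)
  seg 8: up by d4 = 5/12 → (2743/48, -535/12)

d4 = 5/12
d5 = 45
d6 = 23/4
d7 = 5/4
d8 = -91/48
d9 = 425/36
endpoint = (2743/48, -535/12)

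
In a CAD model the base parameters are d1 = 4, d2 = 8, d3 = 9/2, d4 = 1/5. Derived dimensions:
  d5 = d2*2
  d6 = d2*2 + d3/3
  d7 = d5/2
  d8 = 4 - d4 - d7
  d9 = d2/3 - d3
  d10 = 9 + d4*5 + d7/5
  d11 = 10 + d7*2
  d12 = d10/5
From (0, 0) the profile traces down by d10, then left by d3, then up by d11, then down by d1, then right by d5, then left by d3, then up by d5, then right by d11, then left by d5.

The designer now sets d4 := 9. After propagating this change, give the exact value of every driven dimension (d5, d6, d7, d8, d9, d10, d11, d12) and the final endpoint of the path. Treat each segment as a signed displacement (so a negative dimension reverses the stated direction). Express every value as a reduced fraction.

d5 = 16
d6 = 35/2
d7 = 8
d8 = -13
d9 = -11/6
d10 = 278/5
d11 = 26
d12 = 278/25
endpoint = (17, -88/5)

Apply edit: d4 := 9
  d5 = d2*2 = 16
  d6 = d2*2 + d3/3 = 35/2
  d7 = d5/2 = 8
  d8 = 4 - d4 - d7 = -13
  d9 = d2/3 - d3 = -11/6
  d10 = 9 + d4*5 + d7/5 = 278/5
  d11 = 10 + d7*2 = 26
  d12 = d10/5 = 278/25
Walk from origin (0, 0):
  seg 1: down by d10 = 278/5 → (0, -278/5)
  seg 2: left by d3 = 9/2 → (-9/2, -278/5)
  seg 3: up by d11 = 26 → (-9/2, -148/5)
  seg 4: down by d1 = 4 → (-9/2, -168/5)
  seg 5: right by d5 = 16 → (23/2, -168/5)
  seg 6: left by d3 = 9/2 → (7, -168/5)
  seg 7: up by d5 = 16 → (7, -88/5)
  seg 8: right by d11 = 26 → (33, -88/5)
  seg 9: left by d5 = 16 → (17, -88/5)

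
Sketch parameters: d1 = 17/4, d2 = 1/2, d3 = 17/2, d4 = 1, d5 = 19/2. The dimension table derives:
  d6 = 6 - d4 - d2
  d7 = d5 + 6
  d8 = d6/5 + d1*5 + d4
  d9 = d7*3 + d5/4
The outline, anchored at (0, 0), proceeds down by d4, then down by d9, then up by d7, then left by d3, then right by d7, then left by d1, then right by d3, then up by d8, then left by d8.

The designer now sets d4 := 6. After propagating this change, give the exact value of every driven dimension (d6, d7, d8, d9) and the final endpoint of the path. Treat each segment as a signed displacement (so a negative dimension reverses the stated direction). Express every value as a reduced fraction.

Apply edit: d4 := 6
  d6 = 6 - d4 - d2 = -1/2
  d7 = d5 + 6 = 31/2
  d8 = d6/5 + d1*5 + d4 = 543/20
  d9 = d7*3 + d5/4 = 391/8
Walk from origin (0, 0):
  seg 1: down by d4 = 6 → (0, -6)
  seg 2: down by d9 = 391/8 → (0, -439/8)
  seg 3: up by d7 = 31/2 → (0, -315/8)
  seg 4: left by d3 = 17/2 → (-17/2, -315/8)
  seg 5: right by d7 = 31/2 → (7, -315/8)
  seg 6: left by d1 = 17/4 → (11/4, -315/8)
  seg 7: right by d3 = 17/2 → (45/4, -315/8)
  seg 8: up by d8 = 543/20 → (45/4, -489/40)
  seg 9: left by d8 = 543/20 → (-159/10, -489/40)

d6 = -1/2
d7 = 31/2
d8 = 543/20
d9 = 391/8
endpoint = (-159/10, -489/40)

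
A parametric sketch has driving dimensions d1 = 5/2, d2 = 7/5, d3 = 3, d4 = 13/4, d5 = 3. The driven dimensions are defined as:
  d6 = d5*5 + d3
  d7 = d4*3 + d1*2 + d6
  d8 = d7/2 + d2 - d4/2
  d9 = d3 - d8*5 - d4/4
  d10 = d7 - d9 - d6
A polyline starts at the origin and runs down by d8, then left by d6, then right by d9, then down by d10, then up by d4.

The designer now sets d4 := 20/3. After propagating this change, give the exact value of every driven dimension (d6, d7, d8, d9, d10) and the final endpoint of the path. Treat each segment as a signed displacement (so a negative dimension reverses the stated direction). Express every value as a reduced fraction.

d6 = 18
d7 = 43
d8 = 587/30
d9 = -193/2
d10 = 243/2
endpoint = (-229/2, -672/5)

Apply edit: d4 := 20/3
  d6 = d5*5 + d3 = 18
  d7 = d4*3 + d1*2 + d6 = 43
  d8 = d7/2 + d2 - d4/2 = 587/30
  d9 = d3 - d8*5 - d4/4 = -193/2
  d10 = d7 - d9 - d6 = 243/2
Walk from origin (0, 0):
  seg 1: down by d8 = 587/30 → (0, -587/30)
  seg 2: left by d6 = 18 → (-18, -587/30)
  seg 3: right by d9 = -193/2 → (-229/2, -587/30)
  seg 4: down by d10 = 243/2 → (-229/2, -2116/15)
  seg 5: up by d4 = 20/3 → (-229/2, -672/5)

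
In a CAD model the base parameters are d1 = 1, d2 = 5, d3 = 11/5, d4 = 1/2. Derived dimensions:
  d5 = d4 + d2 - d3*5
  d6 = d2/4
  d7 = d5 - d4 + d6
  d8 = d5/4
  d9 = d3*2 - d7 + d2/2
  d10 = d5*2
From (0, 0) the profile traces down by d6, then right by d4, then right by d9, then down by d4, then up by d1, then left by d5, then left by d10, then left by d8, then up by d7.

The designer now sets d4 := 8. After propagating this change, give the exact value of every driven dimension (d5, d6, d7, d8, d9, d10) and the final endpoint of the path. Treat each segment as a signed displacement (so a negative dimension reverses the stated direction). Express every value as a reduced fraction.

d5 = 2
d6 = 5/4
d7 = -19/4
d8 = 1/2
d9 = 233/20
d10 = 4
endpoint = (263/20, -13)

Apply edit: d4 := 8
  d5 = d4 + d2 - d3*5 = 2
  d6 = d2/4 = 5/4
  d7 = d5 - d4 + d6 = -19/4
  d8 = d5/4 = 1/2
  d9 = d3*2 - d7 + d2/2 = 233/20
  d10 = d5*2 = 4
Walk from origin (0, 0):
  seg 1: down by d6 = 5/4 → (0, -5/4)
  seg 2: right by d4 = 8 → (8, -5/4)
  seg 3: right by d9 = 233/20 → (393/20, -5/4)
  seg 4: down by d4 = 8 → (393/20, -37/4)
  seg 5: up by d1 = 1 → (393/20, -33/4)
  seg 6: left by d5 = 2 → (353/20, -33/4)
  seg 7: left by d10 = 4 → (273/20, -33/4)
  seg 8: left by d8 = 1/2 → (263/20, -33/4)
  seg 9: up by d7 = -19/4 → (263/20, -13)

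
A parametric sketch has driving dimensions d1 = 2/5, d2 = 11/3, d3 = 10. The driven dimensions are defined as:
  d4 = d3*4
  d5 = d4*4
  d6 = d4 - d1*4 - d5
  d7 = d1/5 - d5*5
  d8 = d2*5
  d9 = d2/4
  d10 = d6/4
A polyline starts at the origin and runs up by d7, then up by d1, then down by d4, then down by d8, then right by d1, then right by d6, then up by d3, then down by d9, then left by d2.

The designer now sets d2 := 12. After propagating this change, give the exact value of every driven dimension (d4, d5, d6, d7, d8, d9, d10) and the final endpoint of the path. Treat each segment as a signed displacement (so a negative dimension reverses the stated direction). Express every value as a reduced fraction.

Apply edit: d2 := 12
  d4 = d3*4 = 40
  d5 = d4*4 = 160
  d6 = d4 - d1*4 - d5 = -608/5
  d7 = d1/5 - d5*5 = -19998/25
  d8 = d2*5 = 60
  d9 = d2/4 = 3
  d10 = d6/4 = -152/5
Walk from origin (0, 0):
  seg 1: up by d7 = -19998/25 → (0, -19998/25)
  seg 2: up by d1 = 2/5 → (0, -19988/25)
  seg 3: down by d4 = 40 → (0, -20988/25)
  seg 4: down by d8 = 60 → (0, -22488/25)
  seg 5: right by d1 = 2/5 → (2/5, -22488/25)
  seg 6: right by d6 = -608/5 → (-606/5, -22488/25)
  seg 7: up by d3 = 10 → (-606/5, -22238/25)
  seg 8: down by d9 = 3 → (-606/5, -22313/25)
  seg 9: left by d2 = 12 → (-666/5, -22313/25)

d4 = 40
d5 = 160
d6 = -608/5
d7 = -19998/25
d8 = 60
d9 = 3
d10 = -152/5
endpoint = (-666/5, -22313/25)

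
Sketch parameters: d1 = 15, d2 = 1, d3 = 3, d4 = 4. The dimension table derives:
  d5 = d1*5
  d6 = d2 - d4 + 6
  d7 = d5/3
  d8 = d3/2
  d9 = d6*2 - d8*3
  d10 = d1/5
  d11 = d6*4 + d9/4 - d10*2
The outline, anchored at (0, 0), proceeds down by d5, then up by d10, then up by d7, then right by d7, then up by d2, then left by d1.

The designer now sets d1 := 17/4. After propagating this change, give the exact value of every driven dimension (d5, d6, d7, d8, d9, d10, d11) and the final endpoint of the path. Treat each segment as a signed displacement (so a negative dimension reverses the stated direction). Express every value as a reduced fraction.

d5 = 85/4
d6 = 3
d7 = 85/12
d8 = 3/2
d9 = 3/2
d10 = 17/20
d11 = 427/40
endpoint = (17/6, -739/60)

Apply edit: d1 := 17/4
  d5 = d1*5 = 85/4
  d6 = d2 - d4 + 6 = 3
  d7 = d5/3 = 85/12
  d8 = d3/2 = 3/2
  d9 = d6*2 - d8*3 = 3/2
  d10 = d1/5 = 17/20
  d11 = d6*4 + d9/4 - d10*2 = 427/40
Walk from origin (0, 0):
  seg 1: down by d5 = 85/4 → (0, -85/4)
  seg 2: up by d10 = 17/20 → (0, -102/5)
  seg 3: up by d7 = 85/12 → (0, -799/60)
  seg 4: right by d7 = 85/12 → (85/12, -799/60)
  seg 5: up by d2 = 1 → (85/12, -739/60)
  seg 6: left by d1 = 17/4 → (17/6, -739/60)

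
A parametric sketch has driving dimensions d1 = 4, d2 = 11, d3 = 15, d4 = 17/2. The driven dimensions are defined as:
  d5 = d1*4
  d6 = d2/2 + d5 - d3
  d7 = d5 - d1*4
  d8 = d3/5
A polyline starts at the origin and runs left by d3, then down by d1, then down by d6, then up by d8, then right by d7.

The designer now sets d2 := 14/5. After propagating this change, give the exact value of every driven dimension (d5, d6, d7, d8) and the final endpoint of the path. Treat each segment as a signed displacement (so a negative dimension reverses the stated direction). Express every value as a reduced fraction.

d5 = 16
d6 = 12/5
d7 = 0
d8 = 3
endpoint = (-15, -17/5)

Apply edit: d2 := 14/5
  d5 = d1*4 = 16
  d6 = d2/2 + d5 - d3 = 12/5
  d7 = d5 - d1*4 = 0
  d8 = d3/5 = 3
Walk from origin (0, 0):
  seg 1: left by d3 = 15 → (-15, 0)
  seg 2: down by d1 = 4 → (-15, -4)
  seg 3: down by d6 = 12/5 → (-15, -32/5)
  seg 4: up by d8 = 3 → (-15, -17/5)
  seg 5: right by d7 = 0 → (-15, -17/5)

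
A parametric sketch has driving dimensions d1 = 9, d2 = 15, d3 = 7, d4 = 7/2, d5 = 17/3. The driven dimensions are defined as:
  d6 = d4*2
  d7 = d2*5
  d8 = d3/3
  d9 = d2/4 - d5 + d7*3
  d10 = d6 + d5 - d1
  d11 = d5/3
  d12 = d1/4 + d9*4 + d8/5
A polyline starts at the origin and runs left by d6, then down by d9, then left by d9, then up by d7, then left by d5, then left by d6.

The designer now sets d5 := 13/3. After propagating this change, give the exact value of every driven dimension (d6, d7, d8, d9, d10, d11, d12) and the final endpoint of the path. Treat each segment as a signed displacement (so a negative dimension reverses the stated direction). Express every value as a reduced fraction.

d6 = 7
d7 = 75
d8 = 7/3
d9 = 2693/12
d10 = 7/3
d11 = 13/9
d12 = 54023/60
endpoint = (-971/4, -1793/12)

Apply edit: d5 := 13/3
  d6 = d4*2 = 7
  d7 = d2*5 = 75
  d8 = d3/3 = 7/3
  d9 = d2/4 - d5 + d7*3 = 2693/12
  d10 = d6 + d5 - d1 = 7/3
  d11 = d5/3 = 13/9
  d12 = d1/4 + d9*4 + d8/5 = 54023/60
Walk from origin (0, 0):
  seg 1: left by d6 = 7 → (-7, 0)
  seg 2: down by d9 = 2693/12 → (-7, -2693/12)
  seg 3: left by d9 = 2693/12 → (-2777/12, -2693/12)
  seg 4: up by d7 = 75 → (-2777/12, -1793/12)
  seg 5: left by d5 = 13/3 → (-943/4, -1793/12)
  seg 6: left by d6 = 7 → (-971/4, -1793/12)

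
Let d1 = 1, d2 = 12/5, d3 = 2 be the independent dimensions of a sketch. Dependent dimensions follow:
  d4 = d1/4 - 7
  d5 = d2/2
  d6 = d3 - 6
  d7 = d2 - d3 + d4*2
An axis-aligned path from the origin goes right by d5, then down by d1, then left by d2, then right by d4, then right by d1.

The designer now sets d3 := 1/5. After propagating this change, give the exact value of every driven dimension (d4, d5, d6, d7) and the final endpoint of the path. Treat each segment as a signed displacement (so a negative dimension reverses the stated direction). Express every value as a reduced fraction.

d4 = -27/4
d5 = 6/5
d6 = -29/5
d7 = -113/10
endpoint = (-139/20, -1)

Apply edit: d3 := 1/5
  d4 = d1/4 - 7 = -27/4
  d5 = d2/2 = 6/5
  d6 = d3 - 6 = -29/5
  d7 = d2 - d3 + d4*2 = -113/10
Walk from origin (0, 0):
  seg 1: right by d5 = 6/5 → (6/5, 0)
  seg 2: down by d1 = 1 → (6/5, -1)
  seg 3: left by d2 = 12/5 → (-6/5, -1)
  seg 4: right by d4 = -27/4 → (-159/20, -1)
  seg 5: right by d1 = 1 → (-139/20, -1)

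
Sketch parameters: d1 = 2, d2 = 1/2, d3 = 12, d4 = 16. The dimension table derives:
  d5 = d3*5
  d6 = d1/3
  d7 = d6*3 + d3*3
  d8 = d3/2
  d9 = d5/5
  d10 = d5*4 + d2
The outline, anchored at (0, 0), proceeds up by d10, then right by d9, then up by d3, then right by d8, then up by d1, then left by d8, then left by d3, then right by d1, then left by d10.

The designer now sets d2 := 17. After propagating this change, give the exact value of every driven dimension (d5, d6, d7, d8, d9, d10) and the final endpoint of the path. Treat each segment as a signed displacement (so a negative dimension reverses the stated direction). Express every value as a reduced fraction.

d5 = 60
d6 = 2/3
d7 = 38
d8 = 6
d9 = 12
d10 = 257
endpoint = (-255, 271)

Apply edit: d2 := 17
  d5 = d3*5 = 60
  d6 = d1/3 = 2/3
  d7 = d6*3 + d3*3 = 38
  d8 = d3/2 = 6
  d9 = d5/5 = 12
  d10 = d5*4 + d2 = 257
Walk from origin (0, 0):
  seg 1: up by d10 = 257 → (0, 257)
  seg 2: right by d9 = 12 → (12, 257)
  seg 3: up by d3 = 12 → (12, 269)
  seg 4: right by d8 = 6 → (18, 269)
  seg 5: up by d1 = 2 → (18, 271)
  seg 6: left by d8 = 6 → (12, 271)
  seg 7: left by d3 = 12 → (0, 271)
  seg 8: right by d1 = 2 → (2, 271)
  seg 9: left by d10 = 257 → (-255, 271)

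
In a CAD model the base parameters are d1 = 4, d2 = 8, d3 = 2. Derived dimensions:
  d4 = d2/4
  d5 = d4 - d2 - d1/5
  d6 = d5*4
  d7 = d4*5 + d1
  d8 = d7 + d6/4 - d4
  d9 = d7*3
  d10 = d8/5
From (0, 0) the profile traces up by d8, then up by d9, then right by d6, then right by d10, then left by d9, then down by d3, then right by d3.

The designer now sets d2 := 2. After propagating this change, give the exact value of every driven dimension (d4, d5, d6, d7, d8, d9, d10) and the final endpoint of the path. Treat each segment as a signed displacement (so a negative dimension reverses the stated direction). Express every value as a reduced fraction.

Apply edit: d2 := 2
  d4 = d2/4 = 1/2
  d5 = d4 - d2 - d1/5 = -23/10
  d6 = d5*4 = -46/5
  d7 = d4*5 + d1 = 13/2
  d8 = d7 + d6/4 - d4 = 37/10
  d9 = d7*3 = 39/2
  d10 = d8/5 = 37/50
Walk from origin (0, 0):
  seg 1: up by d8 = 37/10 → (0, 37/10)
  seg 2: up by d9 = 39/2 → (0, 116/5)
  seg 3: right by d6 = -46/5 → (-46/5, 116/5)
  seg 4: right by d10 = 37/50 → (-423/50, 116/5)
  seg 5: left by d9 = 39/2 → (-699/25, 116/5)
  seg 6: down by d3 = 2 → (-699/25, 106/5)
  seg 7: right by d3 = 2 → (-649/25, 106/5)

d4 = 1/2
d5 = -23/10
d6 = -46/5
d7 = 13/2
d8 = 37/10
d9 = 39/2
d10 = 37/50
endpoint = (-649/25, 106/5)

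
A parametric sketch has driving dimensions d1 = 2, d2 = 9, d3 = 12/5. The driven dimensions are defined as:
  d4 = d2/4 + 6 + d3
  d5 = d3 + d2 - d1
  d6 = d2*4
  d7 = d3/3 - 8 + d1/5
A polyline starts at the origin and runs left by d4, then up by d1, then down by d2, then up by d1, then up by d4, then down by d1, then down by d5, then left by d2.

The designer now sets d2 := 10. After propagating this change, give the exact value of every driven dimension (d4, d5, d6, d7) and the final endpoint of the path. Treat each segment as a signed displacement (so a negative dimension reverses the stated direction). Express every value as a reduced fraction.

d4 = 109/10
d5 = 52/5
d6 = 40
d7 = -34/5
endpoint = (-209/10, -15/2)

Apply edit: d2 := 10
  d4 = d2/4 + 6 + d3 = 109/10
  d5 = d3 + d2 - d1 = 52/5
  d6 = d2*4 = 40
  d7 = d3/3 - 8 + d1/5 = -34/5
Walk from origin (0, 0):
  seg 1: left by d4 = 109/10 → (-109/10, 0)
  seg 2: up by d1 = 2 → (-109/10, 2)
  seg 3: down by d2 = 10 → (-109/10, -8)
  seg 4: up by d1 = 2 → (-109/10, -6)
  seg 5: up by d4 = 109/10 → (-109/10, 49/10)
  seg 6: down by d1 = 2 → (-109/10, 29/10)
  seg 7: down by d5 = 52/5 → (-109/10, -15/2)
  seg 8: left by d2 = 10 → (-209/10, -15/2)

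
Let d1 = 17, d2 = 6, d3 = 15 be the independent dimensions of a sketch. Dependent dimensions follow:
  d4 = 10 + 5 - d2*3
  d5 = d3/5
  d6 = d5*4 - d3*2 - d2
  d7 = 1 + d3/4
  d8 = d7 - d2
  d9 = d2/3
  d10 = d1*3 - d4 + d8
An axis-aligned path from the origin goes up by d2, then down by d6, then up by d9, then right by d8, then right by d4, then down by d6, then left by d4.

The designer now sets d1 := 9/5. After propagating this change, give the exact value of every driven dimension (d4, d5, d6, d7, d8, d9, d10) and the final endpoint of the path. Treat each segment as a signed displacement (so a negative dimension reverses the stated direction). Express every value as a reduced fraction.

d4 = -3
d5 = 3
d6 = -24
d7 = 19/4
d8 = -5/4
d9 = 2
d10 = 143/20
endpoint = (-5/4, 56)

Apply edit: d1 := 9/5
  d4 = 10 + 5 - d2*3 = -3
  d5 = d3/5 = 3
  d6 = d5*4 - d3*2 - d2 = -24
  d7 = 1 + d3/4 = 19/4
  d8 = d7 - d2 = -5/4
  d9 = d2/3 = 2
  d10 = d1*3 - d4 + d8 = 143/20
Walk from origin (0, 0):
  seg 1: up by d2 = 6 → (0, 6)
  seg 2: down by d6 = -24 → (0, 30)
  seg 3: up by d9 = 2 → (0, 32)
  seg 4: right by d8 = -5/4 → (-5/4, 32)
  seg 5: right by d4 = -3 → (-17/4, 32)
  seg 6: down by d6 = -24 → (-17/4, 56)
  seg 7: left by d4 = -3 → (-5/4, 56)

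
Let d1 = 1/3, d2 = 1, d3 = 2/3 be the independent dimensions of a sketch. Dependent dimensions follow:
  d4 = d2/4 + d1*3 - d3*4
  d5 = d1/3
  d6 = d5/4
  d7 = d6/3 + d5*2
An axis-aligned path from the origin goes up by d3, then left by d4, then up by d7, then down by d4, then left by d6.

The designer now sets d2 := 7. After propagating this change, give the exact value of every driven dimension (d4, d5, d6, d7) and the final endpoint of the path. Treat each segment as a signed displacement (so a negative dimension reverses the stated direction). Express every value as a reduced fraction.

d4 = 1/12
d5 = 1/9
d6 = 1/36
d7 = 25/108
endpoint = (-1/9, 22/27)

Apply edit: d2 := 7
  d4 = d2/4 + d1*3 - d3*4 = 1/12
  d5 = d1/3 = 1/9
  d6 = d5/4 = 1/36
  d7 = d6/3 + d5*2 = 25/108
Walk from origin (0, 0):
  seg 1: up by d3 = 2/3 → (0, 2/3)
  seg 2: left by d4 = 1/12 → (-1/12, 2/3)
  seg 3: up by d7 = 25/108 → (-1/12, 97/108)
  seg 4: down by d4 = 1/12 → (-1/12, 22/27)
  seg 5: left by d6 = 1/36 → (-1/9, 22/27)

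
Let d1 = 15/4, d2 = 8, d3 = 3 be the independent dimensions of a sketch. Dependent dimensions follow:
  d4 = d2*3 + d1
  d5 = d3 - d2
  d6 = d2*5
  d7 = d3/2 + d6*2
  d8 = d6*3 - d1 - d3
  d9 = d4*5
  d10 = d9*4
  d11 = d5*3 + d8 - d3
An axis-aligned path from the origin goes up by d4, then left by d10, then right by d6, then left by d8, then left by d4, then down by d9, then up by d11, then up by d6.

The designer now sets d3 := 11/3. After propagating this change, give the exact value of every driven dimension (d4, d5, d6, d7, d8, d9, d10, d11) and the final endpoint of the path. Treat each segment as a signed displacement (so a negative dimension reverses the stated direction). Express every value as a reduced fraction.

Apply edit: d3 := 11/3
  d4 = d2*3 + d1 = 111/4
  d5 = d3 - d2 = -13/3
  d6 = d2*5 = 40
  d7 = d3/2 + d6*2 = 491/6
  d8 = d6*3 - d1 - d3 = 1351/12
  d9 = d4*5 = 555/4
  d10 = d9*4 = 555
  d11 = d5*3 + d8 - d3 = 1151/12
Walk from origin (0, 0):
  seg 1: up by d4 = 111/4 → (0, 111/4)
  seg 2: left by d10 = 555 → (-555, 111/4)
  seg 3: right by d6 = 40 → (-515, 111/4)
  seg 4: left by d8 = 1351/12 → (-7531/12, 111/4)
  seg 5: left by d4 = 111/4 → (-1966/3, 111/4)
  seg 6: down by d9 = 555/4 → (-1966/3, -111)
  seg 7: up by d11 = 1151/12 → (-1966/3, -181/12)
  seg 8: up by d6 = 40 → (-1966/3, 299/12)

d4 = 111/4
d5 = -13/3
d6 = 40
d7 = 491/6
d8 = 1351/12
d9 = 555/4
d10 = 555
d11 = 1151/12
endpoint = (-1966/3, 299/12)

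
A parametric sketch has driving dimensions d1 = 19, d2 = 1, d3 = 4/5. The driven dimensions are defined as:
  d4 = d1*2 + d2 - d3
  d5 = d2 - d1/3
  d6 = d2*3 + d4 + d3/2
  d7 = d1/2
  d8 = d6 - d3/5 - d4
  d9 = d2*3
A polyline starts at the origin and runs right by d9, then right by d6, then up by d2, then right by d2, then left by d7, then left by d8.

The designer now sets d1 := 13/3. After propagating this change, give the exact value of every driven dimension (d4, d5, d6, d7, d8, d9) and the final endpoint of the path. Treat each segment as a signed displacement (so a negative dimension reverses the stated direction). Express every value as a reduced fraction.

d4 = 133/15
d5 = -4/9
d6 = 184/15
d7 = 13/6
d8 = 81/25
d9 = 3
endpoint = (543/50, 1)

Apply edit: d1 := 13/3
  d4 = d1*2 + d2 - d3 = 133/15
  d5 = d2 - d1/3 = -4/9
  d6 = d2*3 + d4 + d3/2 = 184/15
  d7 = d1/2 = 13/6
  d8 = d6 - d3/5 - d4 = 81/25
  d9 = d2*3 = 3
Walk from origin (0, 0):
  seg 1: right by d9 = 3 → (3, 0)
  seg 2: right by d6 = 184/15 → (229/15, 0)
  seg 3: up by d2 = 1 → (229/15, 1)
  seg 4: right by d2 = 1 → (244/15, 1)
  seg 5: left by d7 = 13/6 → (141/10, 1)
  seg 6: left by d8 = 81/25 → (543/50, 1)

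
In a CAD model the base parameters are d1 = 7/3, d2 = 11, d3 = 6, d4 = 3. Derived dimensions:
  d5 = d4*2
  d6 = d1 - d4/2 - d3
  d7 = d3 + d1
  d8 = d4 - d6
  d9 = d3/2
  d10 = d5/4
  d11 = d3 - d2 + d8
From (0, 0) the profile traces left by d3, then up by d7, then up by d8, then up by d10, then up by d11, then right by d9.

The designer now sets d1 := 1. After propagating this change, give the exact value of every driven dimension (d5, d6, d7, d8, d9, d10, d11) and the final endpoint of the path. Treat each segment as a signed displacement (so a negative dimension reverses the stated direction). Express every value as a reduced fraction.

d5 = 6
d6 = -13/2
d7 = 7
d8 = 19/2
d9 = 3
d10 = 3/2
d11 = 9/2
endpoint = (-3, 45/2)

Apply edit: d1 := 1
  d5 = d4*2 = 6
  d6 = d1 - d4/2 - d3 = -13/2
  d7 = d3 + d1 = 7
  d8 = d4 - d6 = 19/2
  d9 = d3/2 = 3
  d10 = d5/4 = 3/2
  d11 = d3 - d2 + d8 = 9/2
Walk from origin (0, 0):
  seg 1: left by d3 = 6 → (-6, 0)
  seg 2: up by d7 = 7 → (-6, 7)
  seg 3: up by d8 = 19/2 → (-6, 33/2)
  seg 4: up by d10 = 3/2 → (-6, 18)
  seg 5: up by d11 = 9/2 → (-6, 45/2)
  seg 6: right by d9 = 3 → (-3, 45/2)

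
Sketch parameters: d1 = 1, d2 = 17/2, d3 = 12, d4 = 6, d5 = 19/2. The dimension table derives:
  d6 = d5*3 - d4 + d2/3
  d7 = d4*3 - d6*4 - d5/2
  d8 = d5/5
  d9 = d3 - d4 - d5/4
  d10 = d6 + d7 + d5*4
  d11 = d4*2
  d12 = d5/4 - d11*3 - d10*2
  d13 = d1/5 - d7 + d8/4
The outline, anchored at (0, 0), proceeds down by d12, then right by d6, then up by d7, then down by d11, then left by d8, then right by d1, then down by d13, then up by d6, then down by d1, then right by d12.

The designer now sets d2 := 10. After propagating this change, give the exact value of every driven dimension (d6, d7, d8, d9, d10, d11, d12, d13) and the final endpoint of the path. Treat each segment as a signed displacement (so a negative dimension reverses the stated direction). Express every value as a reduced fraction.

d6 = 155/6
d7 = -1081/12
d8 = 19/10
d9 = 29/8
d10 = -105/4
d11 = 12
d12 = 151/8
d13 = 10891/120
endpoint = (5257/120, -11213/60)

Apply edit: d2 := 10
  d6 = d5*3 - d4 + d2/3 = 155/6
  d7 = d4*3 - d6*4 - d5/2 = -1081/12
  d8 = d5/5 = 19/10
  d9 = d3 - d4 - d5/4 = 29/8
  d10 = d6 + d7 + d5*4 = -105/4
  d11 = d4*2 = 12
  d12 = d5/4 - d11*3 - d10*2 = 151/8
  d13 = d1/5 - d7 + d8/4 = 10891/120
Walk from origin (0, 0):
  seg 1: down by d12 = 151/8 → (0, -151/8)
  seg 2: right by d6 = 155/6 → (155/6, -151/8)
  seg 3: up by d7 = -1081/12 → (155/6, -2615/24)
  seg 4: down by d11 = 12 → (155/6, -2903/24)
  seg 5: left by d8 = 19/10 → (359/15, -2903/24)
  seg 6: right by d1 = 1 → (374/15, -2903/24)
  seg 7: down by d13 = 10891/120 → (374/15, -12703/60)
  seg 8: up by d6 = 155/6 → (374/15, -11153/60)
  seg 9: down by d1 = 1 → (374/15, -11213/60)
  seg 10: right by d12 = 151/8 → (5257/120, -11213/60)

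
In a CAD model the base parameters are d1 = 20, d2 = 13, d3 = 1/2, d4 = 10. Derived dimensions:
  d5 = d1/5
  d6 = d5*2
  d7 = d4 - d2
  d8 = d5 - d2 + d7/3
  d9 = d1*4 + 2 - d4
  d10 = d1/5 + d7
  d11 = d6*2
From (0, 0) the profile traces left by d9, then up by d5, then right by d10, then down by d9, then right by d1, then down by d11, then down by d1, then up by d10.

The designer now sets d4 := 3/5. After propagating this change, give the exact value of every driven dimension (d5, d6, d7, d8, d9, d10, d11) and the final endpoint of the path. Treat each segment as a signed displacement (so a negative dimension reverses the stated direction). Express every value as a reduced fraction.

d5 = 4
d6 = 8
d7 = -62/5
d8 = -197/15
d9 = 407/5
d10 = -42/5
d11 = 16
endpoint = (-349/5, -609/5)

Apply edit: d4 := 3/5
  d5 = d1/5 = 4
  d6 = d5*2 = 8
  d7 = d4 - d2 = -62/5
  d8 = d5 - d2 + d7/3 = -197/15
  d9 = d1*4 + 2 - d4 = 407/5
  d10 = d1/5 + d7 = -42/5
  d11 = d6*2 = 16
Walk from origin (0, 0):
  seg 1: left by d9 = 407/5 → (-407/5, 0)
  seg 2: up by d5 = 4 → (-407/5, 4)
  seg 3: right by d10 = -42/5 → (-449/5, 4)
  seg 4: down by d9 = 407/5 → (-449/5, -387/5)
  seg 5: right by d1 = 20 → (-349/5, -387/5)
  seg 6: down by d11 = 16 → (-349/5, -467/5)
  seg 7: down by d1 = 20 → (-349/5, -567/5)
  seg 8: up by d10 = -42/5 → (-349/5, -609/5)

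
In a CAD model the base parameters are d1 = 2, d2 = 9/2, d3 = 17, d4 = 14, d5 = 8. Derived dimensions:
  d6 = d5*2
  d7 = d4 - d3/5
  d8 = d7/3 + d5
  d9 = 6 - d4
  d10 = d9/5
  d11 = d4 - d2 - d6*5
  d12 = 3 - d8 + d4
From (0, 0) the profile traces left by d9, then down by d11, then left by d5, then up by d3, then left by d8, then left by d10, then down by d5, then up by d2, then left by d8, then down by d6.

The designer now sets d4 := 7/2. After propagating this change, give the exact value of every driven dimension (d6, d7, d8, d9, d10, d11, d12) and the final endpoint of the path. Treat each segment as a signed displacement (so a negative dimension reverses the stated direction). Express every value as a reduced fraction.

d6 = 16
d7 = 1/10
d8 = 241/30
d9 = 5/2
d10 = 1/2
d11 = -81
d12 = -23/15
endpoint = (-406/15, 157/2)

Apply edit: d4 := 7/2
  d6 = d5*2 = 16
  d7 = d4 - d3/5 = 1/10
  d8 = d7/3 + d5 = 241/30
  d9 = 6 - d4 = 5/2
  d10 = d9/5 = 1/2
  d11 = d4 - d2 - d6*5 = -81
  d12 = 3 - d8 + d4 = -23/15
Walk from origin (0, 0):
  seg 1: left by d9 = 5/2 → (-5/2, 0)
  seg 2: down by d11 = -81 → (-5/2, 81)
  seg 3: left by d5 = 8 → (-21/2, 81)
  seg 4: up by d3 = 17 → (-21/2, 98)
  seg 5: left by d8 = 241/30 → (-278/15, 98)
  seg 6: left by d10 = 1/2 → (-571/30, 98)
  seg 7: down by d5 = 8 → (-571/30, 90)
  seg 8: up by d2 = 9/2 → (-571/30, 189/2)
  seg 9: left by d8 = 241/30 → (-406/15, 189/2)
  seg 10: down by d6 = 16 → (-406/15, 157/2)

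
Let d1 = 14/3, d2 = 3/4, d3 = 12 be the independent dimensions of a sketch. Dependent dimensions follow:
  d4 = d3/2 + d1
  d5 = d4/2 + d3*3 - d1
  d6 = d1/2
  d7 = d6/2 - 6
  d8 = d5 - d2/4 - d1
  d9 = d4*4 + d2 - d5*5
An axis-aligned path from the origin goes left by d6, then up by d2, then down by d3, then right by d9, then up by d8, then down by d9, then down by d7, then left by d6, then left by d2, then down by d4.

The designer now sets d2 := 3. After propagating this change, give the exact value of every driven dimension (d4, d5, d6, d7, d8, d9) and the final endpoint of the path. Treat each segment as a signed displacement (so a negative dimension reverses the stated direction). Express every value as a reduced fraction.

d4 = 32/3
d5 = 110/3
d6 = 7/3
d7 = -29/6
d8 = 125/4
d9 = -413/3
endpoint = (-436/3, 1849/12)

Apply edit: d2 := 3
  d4 = d3/2 + d1 = 32/3
  d5 = d4/2 + d3*3 - d1 = 110/3
  d6 = d1/2 = 7/3
  d7 = d6/2 - 6 = -29/6
  d8 = d5 - d2/4 - d1 = 125/4
  d9 = d4*4 + d2 - d5*5 = -413/3
Walk from origin (0, 0):
  seg 1: left by d6 = 7/3 → (-7/3, 0)
  seg 2: up by d2 = 3 → (-7/3, 3)
  seg 3: down by d3 = 12 → (-7/3, -9)
  seg 4: right by d9 = -413/3 → (-140, -9)
  seg 5: up by d8 = 125/4 → (-140, 89/4)
  seg 6: down by d9 = -413/3 → (-140, 1919/12)
  seg 7: down by d7 = -29/6 → (-140, 659/4)
  seg 8: left by d6 = 7/3 → (-427/3, 659/4)
  seg 9: left by d2 = 3 → (-436/3, 659/4)
  seg 10: down by d4 = 32/3 → (-436/3, 1849/12)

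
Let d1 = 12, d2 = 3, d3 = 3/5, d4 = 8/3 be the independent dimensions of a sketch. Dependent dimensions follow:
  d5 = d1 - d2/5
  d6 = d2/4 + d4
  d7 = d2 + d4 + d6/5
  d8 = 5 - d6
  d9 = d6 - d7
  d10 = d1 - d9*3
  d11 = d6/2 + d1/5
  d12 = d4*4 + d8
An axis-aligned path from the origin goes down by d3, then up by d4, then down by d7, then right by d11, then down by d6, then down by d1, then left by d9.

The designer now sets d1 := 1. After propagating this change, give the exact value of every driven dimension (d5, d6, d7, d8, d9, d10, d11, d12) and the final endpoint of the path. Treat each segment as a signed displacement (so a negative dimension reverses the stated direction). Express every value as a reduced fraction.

Apply edit: d1 := 1
  d5 = d1 - d2/5 = 2/5
  d6 = d2/4 + d4 = 41/12
  d7 = d2 + d4 + d6/5 = 127/20
  d8 = 5 - d6 = 19/12
  d9 = d6 - d7 = -44/15
  d10 = d1 - d9*3 = 49/5
  d11 = d6/2 + d1/5 = 229/120
  d12 = d4*4 + d8 = 49/4
Walk from origin (0, 0):
  seg 1: down by d3 = 3/5 → (0, -3/5)
  seg 2: up by d4 = 8/3 → (0, 31/15)
  seg 3: down by d7 = 127/20 → (0, -257/60)
  seg 4: right by d11 = 229/120 → (229/120, -257/60)
  seg 5: down by d6 = 41/12 → (229/120, -77/10)
  seg 6: down by d1 = 1 → (229/120, -87/10)
  seg 7: left by d9 = -44/15 → (581/120, -87/10)

d5 = 2/5
d6 = 41/12
d7 = 127/20
d8 = 19/12
d9 = -44/15
d10 = 49/5
d11 = 229/120
d12 = 49/4
endpoint = (581/120, -87/10)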